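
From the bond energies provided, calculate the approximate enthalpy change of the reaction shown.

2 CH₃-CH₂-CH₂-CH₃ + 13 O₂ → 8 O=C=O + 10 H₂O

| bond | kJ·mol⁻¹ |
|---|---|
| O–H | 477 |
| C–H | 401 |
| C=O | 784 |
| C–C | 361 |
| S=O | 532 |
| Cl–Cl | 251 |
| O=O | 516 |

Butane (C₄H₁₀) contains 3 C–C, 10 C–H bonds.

Bonds broken (reactants):
  C–C: 6 × 361 = 2166
  C–H: 20 × 401 = 8020
  O=O: 13 × 516 = 6708
  Σ(broken) = 16894 kJ
Bonds formed (products):
  C=O: 16 × 784 = 12544
  O–H: 20 × 477 = 9540
  Σ(formed) = 22084 kJ
ΔH = Σ(broken) − Σ(formed) = 16894 − 22084 = −5190 kJ

ΔH ≈ −5190 kJ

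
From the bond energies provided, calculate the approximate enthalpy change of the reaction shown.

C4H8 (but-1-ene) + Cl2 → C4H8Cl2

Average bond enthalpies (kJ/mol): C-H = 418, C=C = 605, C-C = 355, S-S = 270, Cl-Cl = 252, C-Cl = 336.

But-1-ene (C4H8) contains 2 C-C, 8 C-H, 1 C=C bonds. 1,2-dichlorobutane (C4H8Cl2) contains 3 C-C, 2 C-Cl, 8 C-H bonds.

ΔH ≈ −170 kJ

Bonds broken (reactants):
  C-C: 2 × 355 = 710
  C-H: 8 × 418 = 3344
  C=C: 1 × 605 = 605
  Cl-Cl: 1 × 252 = 252
  Σ(broken) = 4911 kJ
Bonds formed (products):
  C-C: 3 × 355 = 1065
  C-Cl: 2 × 336 = 672
  C-H: 8 × 418 = 3344
  Σ(formed) = 5081 kJ
ΔH = Σ(broken) − Σ(formed) = 4911 − 5081 = −170 kJ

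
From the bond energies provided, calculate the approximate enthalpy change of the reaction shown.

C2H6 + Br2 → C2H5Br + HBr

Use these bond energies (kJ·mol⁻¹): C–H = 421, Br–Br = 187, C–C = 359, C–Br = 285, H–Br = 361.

Bonds broken (reactants):
  Br–Br: 1 × 187 = 187
  C–C: 1 × 359 = 359
  C–H: 6 × 421 = 2526
  Σ(broken) = 3072 kJ
Bonds formed (products):
  C–Br: 1 × 285 = 285
  C–C: 1 × 359 = 359
  C–H: 5 × 421 = 2105
  H–Br: 1 × 361 = 361
  Σ(formed) = 3110 kJ
ΔH = Σ(broken) − Σ(formed) = 3072 − 3110 = −38 kJ

ΔH ≈ −38 kJ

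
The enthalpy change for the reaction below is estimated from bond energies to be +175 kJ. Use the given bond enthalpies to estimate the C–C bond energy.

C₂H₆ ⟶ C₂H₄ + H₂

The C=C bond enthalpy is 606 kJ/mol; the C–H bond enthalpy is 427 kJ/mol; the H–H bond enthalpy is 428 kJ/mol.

Let D be the C–C bond energy.
Σ(broken) = 1×D + 6×427 = 2562 + D
Σ(formed) = 4×427 + 1×606 + 1×428 = 2742
ΔH = Σ(broken) − Σ(formed) = (2562 + D) − (2742) = −180 + D
Setting this equal to +175 kJ gives D = 355 kJ/mol.

D(C–C) ≈ 355 kJ/mol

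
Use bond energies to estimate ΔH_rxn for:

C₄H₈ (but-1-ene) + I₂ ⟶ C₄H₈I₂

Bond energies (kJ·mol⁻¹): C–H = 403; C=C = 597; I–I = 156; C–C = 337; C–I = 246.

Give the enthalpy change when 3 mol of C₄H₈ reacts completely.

Bonds broken (reactants):
  C–C: 2 × 337 = 674
  C–H: 8 × 403 = 3224
  C=C: 1 × 597 = 597
  I–I: 1 × 156 = 156
  Σ(broken) = 4651 kJ
Bonds formed (products):
  C–C: 3 × 337 = 1011
  C–H: 8 × 403 = 3224
  C–I: 2 × 246 = 492
  Σ(formed) = 4727 kJ
ΔH = Σ(broken) − Σ(formed) = 4651 − 4727 = −76 kJ
For 3× the reaction as written: 3 × (−76) = −228 kJ

ΔH = −228 kJ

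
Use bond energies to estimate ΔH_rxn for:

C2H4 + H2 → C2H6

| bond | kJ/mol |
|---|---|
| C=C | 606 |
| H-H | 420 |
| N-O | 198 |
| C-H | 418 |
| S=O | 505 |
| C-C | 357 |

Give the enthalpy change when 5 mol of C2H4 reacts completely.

Bonds broken (reactants):
  C-H: 4 × 418 = 1672
  C=C: 1 × 606 = 606
  H-H: 1 × 420 = 420
  Σ(broken) = 2698 kJ
Bonds formed (products):
  C-C: 1 × 357 = 357
  C-H: 6 × 418 = 2508
  Σ(formed) = 2865 kJ
ΔH = Σ(broken) − Σ(formed) = 2698 − 2865 = −167 kJ
For 5× the reaction as written: 5 × (−167) = −835 kJ

ΔH = −835 kJ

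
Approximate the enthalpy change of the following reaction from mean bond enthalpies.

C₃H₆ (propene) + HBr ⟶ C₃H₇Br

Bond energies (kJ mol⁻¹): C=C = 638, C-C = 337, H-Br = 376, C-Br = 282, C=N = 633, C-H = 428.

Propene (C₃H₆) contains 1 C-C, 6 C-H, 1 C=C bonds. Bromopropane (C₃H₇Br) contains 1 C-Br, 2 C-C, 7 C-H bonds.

ΔH ≈ −33 kJ

Bonds broken (reactants):
  C-C: 1 × 337 = 337
  C-H: 6 × 428 = 2568
  C=C: 1 × 638 = 638
  H-Br: 1 × 376 = 376
  Σ(broken) = 3919 kJ
Bonds formed (products):
  C-Br: 1 × 282 = 282
  C-C: 2 × 337 = 674
  C-H: 7 × 428 = 2996
  Σ(formed) = 3952 kJ
ΔH = Σ(broken) − Σ(formed) = 3919 − 3952 = −33 kJ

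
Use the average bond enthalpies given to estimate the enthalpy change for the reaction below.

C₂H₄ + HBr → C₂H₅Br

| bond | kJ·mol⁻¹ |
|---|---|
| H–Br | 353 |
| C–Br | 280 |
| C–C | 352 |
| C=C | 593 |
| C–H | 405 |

Bonds broken (reactants):
  C–H: 4 × 405 = 1620
  C=C: 1 × 593 = 593
  H–Br: 1 × 353 = 353
  Σ(broken) = 2566 kJ
Bonds formed (products):
  C–Br: 1 × 280 = 280
  C–C: 1 × 352 = 352
  C–H: 5 × 405 = 2025
  Σ(formed) = 2657 kJ
ΔH = Σ(broken) − Σ(formed) = 2566 − 2657 = −91 kJ

ΔH ≈ −91 kJ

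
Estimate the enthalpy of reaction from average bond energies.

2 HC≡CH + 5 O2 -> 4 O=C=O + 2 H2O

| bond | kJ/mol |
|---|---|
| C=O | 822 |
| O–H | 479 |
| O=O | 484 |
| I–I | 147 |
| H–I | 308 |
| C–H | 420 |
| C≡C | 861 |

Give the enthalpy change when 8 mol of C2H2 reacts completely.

ΔH = −10680 kJ

Bonds broken (reactants):
  C≡C: 2 × 861 = 1722
  C–H: 4 × 420 = 1680
  O=O: 5 × 484 = 2420
  Σ(broken) = 5822 kJ
Bonds formed (products):
  C=O: 8 × 822 = 6576
  O–H: 4 × 479 = 1916
  Σ(formed) = 8492 kJ
ΔH = Σ(broken) − Σ(formed) = 5822 − 8492 = −2670 kJ
For 4× the reaction as written: 4 × (−2670) = −10680 kJ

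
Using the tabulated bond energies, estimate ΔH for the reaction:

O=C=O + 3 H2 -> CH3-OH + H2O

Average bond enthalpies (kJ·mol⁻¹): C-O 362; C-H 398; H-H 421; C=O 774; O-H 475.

Bonds broken (reactants):
  C=O: 2 × 774 = 1548
  H-H: 3 × 421 = 1263
  Σ(broken) = 2811 kJ
Bonds formed (products):
  C-H: 3 × 398 = 1194
  C-O: 1 × 362 = 362
  O-H: 3 × 475 = 1425
  Σ(formed) = 2981 kJ
ΔH = Σ(broken) − Σ(formed) = 2811 − 2981 = −170 kJ

ΔH ≈ −170 kJ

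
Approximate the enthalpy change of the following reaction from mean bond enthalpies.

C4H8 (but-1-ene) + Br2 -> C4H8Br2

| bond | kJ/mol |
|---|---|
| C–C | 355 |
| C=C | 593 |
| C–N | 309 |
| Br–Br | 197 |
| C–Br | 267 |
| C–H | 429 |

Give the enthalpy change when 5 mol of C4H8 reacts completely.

Bonds broken (reactants):
  Br–Br: 1 × 197 = 197
  C–C: 2 × 355 = 710
  C–H: 8 × 429 = 3432
  C=C: 1 × 593 = 593
  Σ(broken) = 4932 kJ
Bonds formed (products):
  C–Br: 2 × 267 = 534
  C–C: 3 × 355 = 1065
  C–H: 8 × 429 = 3432
  Σ(formed) = 5031 kJ
ΔH = Σ(broken) − Σ(formed) = 4932 − 5031 = −99 kJ
For 5× the reaction as written: 5 × (−99) = −495 kJ

ΔH = −495 kJ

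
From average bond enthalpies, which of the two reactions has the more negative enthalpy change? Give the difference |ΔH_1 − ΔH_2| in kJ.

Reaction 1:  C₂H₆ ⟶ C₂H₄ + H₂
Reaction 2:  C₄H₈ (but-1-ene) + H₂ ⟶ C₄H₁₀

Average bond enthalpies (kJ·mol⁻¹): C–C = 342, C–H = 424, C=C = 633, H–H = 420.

Reaction 2, by 274 kJ

Reaction 1:
  Bonds broken (reactants):
    C–C: 1 × 342 = 342
    C–H: 6 × 424 = 2544
    Σ(broken) = 2886 kJ
  Bonds formed (products):
    C–H: 4 × 424 = 1696
    C=C: 1 × 633 = 633
    H–H: 1 × 420 = 420
    Σ(formed) = 2749 kJ
  ΔH_1 = 2886 − 2749 = +137 kJ
Reaction 2:
  Bonds broken (reactants):
    C–C: 2 × 342 = 684
    C–H: 8 × 424 = 3392
    C=C: 1 × 633 = 633
    H–H: 1 × 420 = 420
    Σ(broken) = 5129 kJ
  Bonds formed (products):
    C–C: 3 × 342 = 1026
    C–H: 10 × 424 = 4240
    Σ(formed) = 5266 kJ
  ΔH_2 = 5129 − 5266 = −137 kJ
ΔH_1 − ΔH_2 = +274 kJ, so reaction 2 has the more negative ΔH; |ΔH_1 − ΔH_2| = 274 kJ.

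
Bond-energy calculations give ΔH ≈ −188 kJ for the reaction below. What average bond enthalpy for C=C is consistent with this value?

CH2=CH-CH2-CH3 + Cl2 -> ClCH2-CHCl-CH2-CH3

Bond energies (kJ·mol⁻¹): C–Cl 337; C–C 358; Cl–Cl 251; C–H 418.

D(C=C) ≈ 593 kJ/mol

Let D be the C=C bond energy.
Σ(broken) = 2×358 + 8×418 + 1×D + 1×251 = 4311 + D
Σ(formed) = 3×358 + 2×337 + 8×418 = 5092
ΔH = Σ(broken) − Σ(formed) = (4311 + D) − (5092) = −781 + D
Setting this equal to −188 kJ gives D = 593 kJ/mol.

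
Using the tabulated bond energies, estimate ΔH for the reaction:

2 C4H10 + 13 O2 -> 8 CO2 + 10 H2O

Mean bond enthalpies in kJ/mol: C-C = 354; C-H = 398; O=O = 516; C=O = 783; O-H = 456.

ΔH ≈ −4856 kJ

Bonds broken (reactants):
  C-C: 6 × 354 = 2124
  C-H: 20 × 398 = 7960
  O=O: 13 × 516 = 6708
  Σ(broken) = 16792 kJ
Bonds formed (products):
  C=O: 16 × 783 = 12528
  O-H: 20 × 456 = 9120
  Σ(formed) = 21648 kJ
ΔH = Σ(broken) − Σ(formed) = 16792 − 21648 = −4856 kJ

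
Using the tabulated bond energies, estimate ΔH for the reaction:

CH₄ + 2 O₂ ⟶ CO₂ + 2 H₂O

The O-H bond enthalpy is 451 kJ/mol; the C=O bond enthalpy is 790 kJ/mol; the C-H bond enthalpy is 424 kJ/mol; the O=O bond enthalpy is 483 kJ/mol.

ΔH ≈ −722 kJ

Bonds broken (reactants):
  C-H: 4 × 424 = 1696
  O=O: 2 × 483 = 966
  Σ(broken) = 2662 kJ
Bonds formed (products):
  C=O: 2 × 790 = 1580
  O-H: 4 × 451 = 1804
  Σ(formed) = 3384 kJ
ΔH = Σ(broken) − Σ(formed) = 2662 − 3384 = −722 kJ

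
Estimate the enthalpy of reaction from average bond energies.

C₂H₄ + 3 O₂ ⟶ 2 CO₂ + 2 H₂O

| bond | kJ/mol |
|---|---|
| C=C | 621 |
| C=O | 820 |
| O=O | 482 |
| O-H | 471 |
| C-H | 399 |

ΔH ≈ −1501 kJ

Bonds broken (reactants):
  C-H: 4 × 399 = 1596
  C=C: 1 × 621 = 621
  O=O: 3 × 482 = 1446
  Σ(broken) = 3663 kJ
Bonds formed (products):
  C=O: 4 × 820 = 3280
  O-H: 4 × 471 = 1884
  Σ(formed) = 5164 kJ
ΔH = Σ(broken) − Σ(formed) = 3663 − 5164 = −1501 kJ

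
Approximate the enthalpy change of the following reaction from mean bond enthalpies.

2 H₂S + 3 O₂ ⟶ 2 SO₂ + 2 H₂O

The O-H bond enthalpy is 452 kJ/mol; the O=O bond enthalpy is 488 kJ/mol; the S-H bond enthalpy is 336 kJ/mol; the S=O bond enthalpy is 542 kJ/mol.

ΔH ≈ −1168 kJ

Bonds broken (reactants):
  O=O: 3 × 488 = 1464
  S-H: 4 × 336 = 1344
  Σ(broken) = 2808 kJ
Bonds formed (products):
  O-H: 4 × 452 = 1808
  S=O: 4 × 542 = 2168
  Σ(formed) = 3976 kJ
ΔH = Σ(broken) − Σ(formed) = 2808 − 3976 = −1168 kJ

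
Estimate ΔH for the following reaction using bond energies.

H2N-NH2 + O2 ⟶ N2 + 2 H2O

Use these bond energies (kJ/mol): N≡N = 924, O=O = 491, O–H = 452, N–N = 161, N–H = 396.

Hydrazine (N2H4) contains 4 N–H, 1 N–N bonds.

ΔH ≈ −496 kJ

Bonds broken (reactants):
  N–H: 4 × 396 = 1584
  N–N: 1 × 161 = 161
  O=O: 1 × 491 = 491
  Σ(broken) = 2236 kJ
Bonds formed (products):
  N≡N: 1 × 924 = 924
  O–H: 4 × 452 = 1808
  Σ(formed) = 2732 kJ
ΔH = Σ(broken) − Σ(formed) = 2236 − 2732 = −496 kJ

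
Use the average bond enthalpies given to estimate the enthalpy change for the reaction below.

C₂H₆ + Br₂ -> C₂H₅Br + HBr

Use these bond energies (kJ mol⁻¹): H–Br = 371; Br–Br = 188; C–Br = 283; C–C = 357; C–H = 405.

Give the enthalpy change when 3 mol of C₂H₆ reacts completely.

ΔH = −183 kJ

Bonds broken (reactants):
  Br–Br: 1 × 188 = 188
  C–C: 1 × 357 = 357
  C–H: 6 × 405 = 2430
  Σ(broken) = 2975 kJ
Bonds formed (products):
  C–Br: 1 × 283 = 283
  C–C: 1 × 357 = 357
  C–H: 5 × 405 = 2025
  H–Br: 1 × 371 = 371
  Σ(formed) = 3036 kJ
ΔH = Σ(broken) − Σ(formed) = 2975 − 3036 = −61 kJ
For 3× the reaction as written: 3 × (−61) = −183 kJ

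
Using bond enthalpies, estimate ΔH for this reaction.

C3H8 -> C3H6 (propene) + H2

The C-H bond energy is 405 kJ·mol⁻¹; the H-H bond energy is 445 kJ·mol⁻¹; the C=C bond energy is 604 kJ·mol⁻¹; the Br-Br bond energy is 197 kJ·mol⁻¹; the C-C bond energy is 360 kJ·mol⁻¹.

Bonds broken (reactants):
  C-C: 2 × 360 = 720
  C-H: 8 × 405 = 3240
  Σ(broken) = 3960 kJ
Bonds formed (products):
  C-C: 1 × 360 = 360
  C-H: 6 × 405 = 2430
  C=C: 1 × 604 = 604
  H-H: 1 × 445 = 445
  Σ(formed) = 3839 kJ
ΔH = Σ(broken) − Σ(formed) = 3960 − 3839 = +121 kJ

ΔH ≈ +121 kJ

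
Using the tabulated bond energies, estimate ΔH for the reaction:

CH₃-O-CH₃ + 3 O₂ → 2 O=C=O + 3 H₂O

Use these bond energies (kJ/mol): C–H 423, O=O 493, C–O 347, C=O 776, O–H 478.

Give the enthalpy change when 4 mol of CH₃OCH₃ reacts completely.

Bonds broken (reactants):
  C–H: 6 × 423 = 2538
  C–O: 2 × 347 = 694
  O=O: 3 × 493 = 1479
  Σ(broken) = 4711 kJ
Bonds formed (products):
  C=O: 4 × 776 = 3104
  O–H: 6 × 478 = 2868
  Σ(formed) = 5972 kJ
ΔH = Σ(broken) − Σ(formed) = 4711 − 5972 = −1261 kJ
For 4× the reaction as written: 4 × (−1261) = −5044 kJ

ΔH = −5044 kJ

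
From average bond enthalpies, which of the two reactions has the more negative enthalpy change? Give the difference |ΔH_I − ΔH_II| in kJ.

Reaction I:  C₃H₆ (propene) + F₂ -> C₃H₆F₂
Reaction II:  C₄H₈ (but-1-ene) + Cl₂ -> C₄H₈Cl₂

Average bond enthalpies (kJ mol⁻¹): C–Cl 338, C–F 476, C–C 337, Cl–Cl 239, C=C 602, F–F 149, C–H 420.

Reaction I:
  Bonds broken (reactants):
    C–C: 1 × 337 = 337
    C–H: 6 × 420 = 2520
    C=C: 1 × 602 = 602
    F–F: 1 × 149 = 149
    Σ(broken) = 3608 kJ
  Bonds formed (products):
    C–C: 2 × 337 = 674
    C–F: 2 × 476 = 952
    C–H: 6 × 420 = 2520
    Σ(formed) = 4146 kJ
  ΔH_I = 3608 − 4146 = −538 kJ
Reaction II:
  Bonds broken (reactants):
    C–C: 2 × 337 = 674
    C–H: 8 × 420 = 3360
    C=C: 1 × 602 = 602
    Cl–Cl: 1 × 239 = 239
    Σ(broken) = 4875 kJ
  Bonds formed (products):
    C–C: 3 × 337 = 1011
    C–Cl: 2 × 338 = 676
    C–H: 8 × 420 = 3360
    Σ(formed) = 5047 kJ
  ΔH_II = 4875 − 5047 = −172 kJ
ΔH_I − ΔH_II = −366 kJ, so reaction I has the more negative ΔH; |ΔH_I − ΔH_II| = 366 kJ.

Reaction I, by 366 kJ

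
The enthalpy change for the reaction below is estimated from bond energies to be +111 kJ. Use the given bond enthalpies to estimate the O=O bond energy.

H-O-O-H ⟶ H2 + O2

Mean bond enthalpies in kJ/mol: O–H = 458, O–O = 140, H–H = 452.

D(O=O) ≈ 493 kJ/mol

Let D be the O=O bond energy.
Σ(broken) = 2×458 + 1×140 = 1056
Σ(formed) = 1×452 + 1×D = 452 + D
ΔH = Σ(broken) − Σ(formed) = (1056) − (452 + D) = +604 − D
Setting this equal to +111 kJ gives D = 493 kJ/mol.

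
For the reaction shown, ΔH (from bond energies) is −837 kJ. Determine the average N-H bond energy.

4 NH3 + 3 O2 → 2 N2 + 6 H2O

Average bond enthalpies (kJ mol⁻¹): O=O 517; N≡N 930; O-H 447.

D(N-H) ≈ 403 kJ/mol

Let D be the N-H bond energy.
Σ(broken) = 12×D + 3×517 = 1551 + 12D
Σ(formed) = 2×930 + 12×447 = 7224
ΔH = Σ(broken) − Σ(formed) = (1551 + 12D) − (7224) = −5673 + 12D
Setting this equal to −837 kJ gives 12D = 4836, so D = 403 kJ/mol.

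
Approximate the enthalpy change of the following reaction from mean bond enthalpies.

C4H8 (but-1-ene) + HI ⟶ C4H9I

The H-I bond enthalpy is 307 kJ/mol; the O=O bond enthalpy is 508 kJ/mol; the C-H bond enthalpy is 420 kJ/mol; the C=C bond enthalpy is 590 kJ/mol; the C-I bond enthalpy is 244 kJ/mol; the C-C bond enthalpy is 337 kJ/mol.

ΔH ≈ −104 kJ

Bonds broken (reactants):
  C-C: 2 × 337 = 674
  C-H: 8 × 420 = 3360
  C=C: 1 × 590 = 590
  H-I: 1 × 307 = 307
  Σ(broken) = 4931 kJ
Bonds formed (products):
  C-C: 3 × 337 = 1011
  C-H: 9 × 420 = 3780
  C-I: 1 × 244 = 244
  Σ(formed) = 5035 kJ
ΔH = Σ(broken) − Σ(formed) = 4931 − 5035 = −104 kJ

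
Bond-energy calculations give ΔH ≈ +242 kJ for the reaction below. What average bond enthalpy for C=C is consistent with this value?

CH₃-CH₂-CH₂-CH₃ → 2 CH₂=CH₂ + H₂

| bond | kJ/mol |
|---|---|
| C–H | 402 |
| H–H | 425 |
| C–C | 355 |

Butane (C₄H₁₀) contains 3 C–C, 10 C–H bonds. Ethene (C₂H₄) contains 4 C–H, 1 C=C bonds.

D(C=C) ≈ 601 kJ/mol

Let D be the C=C bond energy.
Σ(broken) = 3×355 + 10×402 = 5085
Σ(formed) = 8×402 + 2×D + 1×425 = 3641 + 2D
ΔH = Σ(broken) − Σ(formed) = (5085) − (3641 + 2D) = +1444 − 2D
Setting this equal to +242 kJ gives 2D = 1202, so D = 601 kJ/mol.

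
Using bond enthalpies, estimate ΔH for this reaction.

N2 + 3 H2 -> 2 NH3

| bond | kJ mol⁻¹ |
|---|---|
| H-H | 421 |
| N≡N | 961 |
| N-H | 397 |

Bonds broken (reactants):
  H-H: 3 × 421 = 1263
  N≡N: 1 × 961 = 961
  Σ(broken) = 2224 kJ
Bonds formed (products):
  N-H: 6 × 397 = 2382
  Σ(formed) = 2382 kJ
ΔH = Σ(broken) − Σ(formed) = 2224 − 2382 = −158 kJ

ΔH ≈ −158 kJ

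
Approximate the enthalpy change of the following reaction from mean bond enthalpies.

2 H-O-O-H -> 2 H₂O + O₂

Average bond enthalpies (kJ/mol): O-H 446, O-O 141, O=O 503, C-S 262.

Bonds broken (reactants):
  O-H: 4 × 446 = 1784
  O-O: 2 × 141 = 282
  Σ(broken) = 2066 kJ
Bonds formed (products):
  O-H: 4 × 446 = 1784
  O=O: 1 × 503 = 503
  Σ(formed) = 2287 kJ
ΔH = Σ(broken) − Σ(formed) = 2066 − 2287 = −221 kJ

ΔH ≈ −221 kJ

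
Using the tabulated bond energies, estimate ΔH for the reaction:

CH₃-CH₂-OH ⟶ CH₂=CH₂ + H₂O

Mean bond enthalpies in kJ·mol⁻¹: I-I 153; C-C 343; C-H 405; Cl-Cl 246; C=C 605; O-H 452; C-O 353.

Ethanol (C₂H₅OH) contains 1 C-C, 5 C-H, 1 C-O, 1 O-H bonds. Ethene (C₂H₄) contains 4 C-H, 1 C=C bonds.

ΔH ≈ +44 kJ

Bonds broken (reactants):
  C-C: 1 × 343 = 343
  C-H: 5 × 405 = 2025
  C-O: 1 × 353 = 353
  O-H: 1 × 452 = 452
  Σ(broken) = 3173 kJ
Bonds formed (products):
  C-H: 4 × 405 = 1620
  C=C: 1 × 605 = 605
  O-H: 2 × 452 = 904
  Σ(formed) = 3129 kJ
ΔH = Σ(broken) − Σ(formed) = 3173 − 3129 = +44 kJ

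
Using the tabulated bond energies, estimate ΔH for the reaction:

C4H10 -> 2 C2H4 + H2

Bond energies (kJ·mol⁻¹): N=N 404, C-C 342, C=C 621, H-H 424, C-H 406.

Bonds broken (reactants):
  C-C: 3 × 342 = 1026
  C-H: 10 × 406 = 4060
  Σ(broken) = 5086 kJ
Bonds formed (products):
  C-H: 8 × 406 = 3248
  C=C: 2 × 621 = 1242
  H-H: 1 × 424 = 424
  Σ(formed) = 4914 kJ
ΔH = Σ(broken) − Σ(formed) = 5086 − 4914 = +172 kJ

ΔH ≈ +172 kJ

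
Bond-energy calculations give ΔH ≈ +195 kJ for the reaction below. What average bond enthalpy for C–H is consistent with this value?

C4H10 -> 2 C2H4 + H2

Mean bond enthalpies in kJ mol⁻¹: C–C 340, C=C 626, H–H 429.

Let D be the C–H bond energy.
Σ(broken) = 3×340 + 10×D = 1020 + 10D
Σ(formed) = 8×D + 2×626 + 1×429 = 1681 + 8D
ΔH = Σ(broken) − Σ(formed) = (1020 + 10D) − (1681 + 8D) = −661 + 2D
Setting this equal to +195 kJ gives 2D = 856, so D = 428 kJ/mol.

D(C–H) ≈ 428 kJ/mol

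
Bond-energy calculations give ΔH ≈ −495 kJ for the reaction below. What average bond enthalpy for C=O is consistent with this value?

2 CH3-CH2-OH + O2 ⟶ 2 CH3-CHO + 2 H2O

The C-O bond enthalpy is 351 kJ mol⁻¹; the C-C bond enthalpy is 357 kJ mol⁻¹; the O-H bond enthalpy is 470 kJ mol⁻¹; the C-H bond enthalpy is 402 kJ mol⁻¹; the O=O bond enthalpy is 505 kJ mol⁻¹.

D(C=O) ≈ 783 kJ/mol

Let D be the C=O bond energy.
Σ(broken) = 2×357 + 10×402 + 2×351 + 2×470 + 1×505 = 6881
Σ(formed) = 2×357 + 8×402 + 2×D + 4×470 = 5810 + 2D
ΔH = Σ(broken) − Σ(formed) = (6881) − (5810 + 2D) = +1071 − 2D
Setting this equal to −495 kJ gives 2D = 1566, so D = 783 kJ/mol.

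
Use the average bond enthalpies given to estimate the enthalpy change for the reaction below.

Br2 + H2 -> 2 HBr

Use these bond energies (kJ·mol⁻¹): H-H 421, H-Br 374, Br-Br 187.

ΔH ≈ −140 kJ

Bonds broken (reactants):
  Br-Br: 1 × 187 = 187
  H-H: 1 × 421 = 421
  Σ(broken) = 608 kJ
Bonds formed (products):
  H-Br: 2 × 374 = 748
  Σ(formed) = 748 kJ
ΔH = Σ(broken) − Σ(formed) = 608 − 748 = −140 kJ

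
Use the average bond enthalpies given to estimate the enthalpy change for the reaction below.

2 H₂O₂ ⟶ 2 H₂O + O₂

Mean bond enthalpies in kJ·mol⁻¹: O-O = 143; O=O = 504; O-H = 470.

Bonds broken (reactants):
  O-H: 4 × 470 = 1880
  O-O: 2 × 143 = 286
  Σ(broken) = 2166 kJ
Bonds formed (products):
  O-H: 4 × 470 = 1880
  O=O: 1 × 504 = 504
  Σ(formed) = 2384 kJ
ΔH = Σ(broken) − Σ(formed) = 2166 − 2384 = −218 kJ

ΔH ≈ −218 kJ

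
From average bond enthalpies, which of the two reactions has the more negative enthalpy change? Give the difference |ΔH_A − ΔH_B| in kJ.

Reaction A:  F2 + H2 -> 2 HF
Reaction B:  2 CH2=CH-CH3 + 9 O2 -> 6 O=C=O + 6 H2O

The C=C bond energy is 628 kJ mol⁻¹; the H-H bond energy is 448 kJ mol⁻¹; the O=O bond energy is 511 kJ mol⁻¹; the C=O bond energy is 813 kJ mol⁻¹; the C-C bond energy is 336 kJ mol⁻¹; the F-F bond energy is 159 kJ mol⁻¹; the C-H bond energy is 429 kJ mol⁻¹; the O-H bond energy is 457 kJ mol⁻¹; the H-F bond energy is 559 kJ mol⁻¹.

Reaction A:
  Bonds broken (reactants):
    F-F: 1 × 159 = 159
    H-H: 1 × 448 = 448
    Σ(broken) = 607 kJ
  Bonds formed (products):
    H-F: 2 × 559 = 1118
    Σ(formed) = 1118 kJ
  ΔH_A = 607 − 1118 = −511 kJ
Reaction B:
  Bonds broken (reactants):
    C-C: 2 × 336 = 672
    C-H: 12 × 429 = 5148
    C=C: 2 × 628 = 1256
    O=O: 9 × 511 = 4599
    Σ(broken) = 11675 kJ
  Bonds formed (products):
    C=O: 12 × 813 = 9756
    O-H: 12 × 457 = 5484
    Σ(formed) = 15240 kJ
  ΔH_B = 11675 − 15240 = −3565 kJ
ΔH_A − ΔH_B = +3054 kJ, so reaction B has the more negative ΔH; |ΔH_A − ΔH_B| = 3054 kJ.

Reaction B, by 3054 kJ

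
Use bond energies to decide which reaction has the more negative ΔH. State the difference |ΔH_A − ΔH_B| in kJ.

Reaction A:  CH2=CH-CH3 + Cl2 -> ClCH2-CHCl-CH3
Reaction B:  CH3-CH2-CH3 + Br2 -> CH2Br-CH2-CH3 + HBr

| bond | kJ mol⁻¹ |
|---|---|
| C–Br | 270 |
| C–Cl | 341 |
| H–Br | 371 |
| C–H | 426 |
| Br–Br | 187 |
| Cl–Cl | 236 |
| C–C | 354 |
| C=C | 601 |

Reaction A, by 171 kJ

Reaction A:
  Bonds broken (reactants):
    C–C: 1 × 354 = 354
    C–H: 6 × 426 = 2556
    C=C: 1 × 601 = 601
    Cl–Cl: 1 × 236 = 236
    Σ(broken) = 3747 kJ
  Bonds formed (products):
    C–C: 2 × 354 = 708
    C–Cl: 2 × 341 = 682
    C–H: 6 × 426 = 2556
    Σ(formed) = 3946 kJ
  ΔH_A = 3747 − 3946 = −199 kJ
Reaction B:
  Bonds broken (reactants):
    Br–Br: 1 × 187 = 187
    C–C: 2 × 354 = 708
    C–H: 8 × 426 = 3408
    Σ(broken) = 4303 kJ
  Bonds formed (products):
    C–Br: 1 × 270 = 270
    C–C: 2 × 354 = 708
    C–H: 7 × 426 = 2982
    H–Br: 1 × 371 = 371
    Σ(formed) = 4331 kJ
  ΔH_B = 4303 − 4331 = −28 kJ
ΔH_A − ΔH_B = −171 kJ, so reaction A has the more negative ΔH; |ΔH_A − ΔH_B| = 171 kJ.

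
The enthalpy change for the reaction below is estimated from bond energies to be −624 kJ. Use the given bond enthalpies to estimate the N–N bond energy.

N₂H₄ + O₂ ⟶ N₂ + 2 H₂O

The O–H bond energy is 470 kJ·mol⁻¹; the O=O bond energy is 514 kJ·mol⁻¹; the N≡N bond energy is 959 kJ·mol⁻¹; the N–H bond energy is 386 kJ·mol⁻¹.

D(N–N) ≈ 157 kJ/mol

Let D be the N–N bond energy.
Σ(broken) = 4×386 + 1×D + 1×514 = 2058 + D
Σ(formed) = 1×959 + 4×470 = 2839
ΔH = Σ(broken) − Σ(formed) = (2058 + D) − (2839) = −781 + D
Setting this equal to −624 kJ gives D = 157 kJ/mol.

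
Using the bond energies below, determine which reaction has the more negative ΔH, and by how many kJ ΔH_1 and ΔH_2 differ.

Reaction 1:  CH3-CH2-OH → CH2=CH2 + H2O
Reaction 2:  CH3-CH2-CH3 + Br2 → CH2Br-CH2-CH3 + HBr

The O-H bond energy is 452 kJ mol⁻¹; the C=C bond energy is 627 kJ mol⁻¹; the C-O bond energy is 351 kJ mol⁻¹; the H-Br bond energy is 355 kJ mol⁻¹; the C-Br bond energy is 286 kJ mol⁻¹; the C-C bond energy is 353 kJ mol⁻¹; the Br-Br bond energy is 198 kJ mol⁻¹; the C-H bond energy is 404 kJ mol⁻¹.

Reaction 1:
  Bonds broken (reactants):
    C-C: 1 × 353 = 353
    C-H: 5 × 404 = 2020
    C-O: 1 × 351 = 351
    O-H: 1 × 452 = 452
    Σ(broken) = 3176 kJ
  Bonds formed (products):
    C-H: 4 × 404 = 1616
    C=C: 1 × 627 = 627
    O-H: 2 × 452 = 904
    Σ(formed) = 3147 kJ
  ΔH_1 = 3176 − 3147 = +29 kJ
Reaction 2:
  Bonds broken (reactants):
    Br-Br: 1 × 198 = 198
    C-C: 2 × 353 = 706
    C-H: 8 × 404 = 3232
    Σ(broken) = 4136 kJ
  Bonds formed (products):
    C-Br: 1 × 286 = 286
    C-C: 2 × 353 = 706
    C-H: 7 × 404 = 2828
    H-Br: 1 × 355 = 355
    Σ(formed) = 4175 kJ
  ΔH_2 = 4136 − 4175 = −39 kJ
ΔH_1 − ΔH_2 = +68 kJ, so reaction 2 has the more negative ΔH; |ΔH_1 − ΔH_2| = 68 kJ.

Reaction 2, by 68 kJ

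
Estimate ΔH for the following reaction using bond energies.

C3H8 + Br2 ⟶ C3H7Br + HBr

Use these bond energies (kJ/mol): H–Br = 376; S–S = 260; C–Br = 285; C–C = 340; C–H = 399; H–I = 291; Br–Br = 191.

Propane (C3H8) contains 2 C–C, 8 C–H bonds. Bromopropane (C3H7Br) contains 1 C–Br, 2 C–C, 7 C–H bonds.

ΔH ≈ −71 kJ

Bonds broken (reactants):
  Br–Br: 1 × 191 = 191
  C–C: 2 × 340 = 680
  C–H: 8 × 399 = 3192
  Σ(broken) = 4063 kJ
Bonds formed (products):
  C–Br: 1 × 285 = 285
  C–C: 2 × 340 = 680
  C–H: 7 × 399 = 2793
  H–Br: 1 × 376 = 376
  Σ(formed) = 4134 kJ
ΔH = Σ(broken) − Σ(formed) = 4063 − 4134 = −71 kJ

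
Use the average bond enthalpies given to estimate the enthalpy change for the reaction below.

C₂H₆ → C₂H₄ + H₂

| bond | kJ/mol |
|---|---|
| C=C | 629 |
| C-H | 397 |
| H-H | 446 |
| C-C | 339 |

Bonds broken (reactants):
  C-C: 1 × 339 = 339
  C-H: 6 × 397 = 2382
  Σ(broken) = 2721 kJ
Bonds formed (products):
  C-H: 4 × 397 = 1588
  C=C: 1 × 629 = 629
  H-H: 1 × 446 = 446
  Σ(formed) = 2663 kJ
ΔH = Σ(broken) − Σ(formed) = 2721 − 2663 = +58 kJ

ΔH ≈ +58 kJ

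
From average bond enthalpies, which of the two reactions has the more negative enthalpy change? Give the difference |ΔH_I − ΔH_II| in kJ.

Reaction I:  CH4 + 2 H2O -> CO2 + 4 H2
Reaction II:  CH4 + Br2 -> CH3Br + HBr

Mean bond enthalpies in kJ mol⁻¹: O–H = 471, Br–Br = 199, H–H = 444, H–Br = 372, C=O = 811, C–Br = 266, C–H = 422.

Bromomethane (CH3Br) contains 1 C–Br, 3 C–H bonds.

Reaction II, by 191 kJ

Reaction I:
  Bonds broken (reactants):
    C–H: 4 × 422 = 1688
    O–H: 4 × 471 = 1884
    Σ(broken) = 3572 kJ
  Bonds formed (products):
    C=O: 2 × 811 = 1622
    H–H: 4 × 444 = 1776
    Σ(formed) = 3398 kJ
  ΔH_I = 3572 − 3398 = +174 kJ
Reaction II:
  Bonds broken (reactants):
    Br–Br: 1 × 199 = 199
    C–H: 4 × 422 = 1688
    Σ(broken) = 1887 kJ
  Bonds formed (products):
    C–Br: 1 × 266 = 266
    C–H: 3 × 422 = 1266
    H–Br: 1 × 372 = 372
    Σ(formed) = 1904 kJ
  ΔH_II = 1887 − 1904 = −17 kJ
ΔH_I − ΔH_II = +191 kJ, so reaction II has the more negative ΔH; |ΔH_I − ΔH_II| = 191 kJ.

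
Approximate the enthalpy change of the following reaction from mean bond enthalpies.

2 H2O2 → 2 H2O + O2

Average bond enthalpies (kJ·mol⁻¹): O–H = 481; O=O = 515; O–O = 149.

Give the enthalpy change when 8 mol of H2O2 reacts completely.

Bonds broken (reactants):
  O–H: 4 × 481 = 1924
  O–O: 2 × 149 = 298
  Σ(broken) = 2222 kJ
Bonds formed (products):
  O–H: 4 × 481 = 1924
  O=O: 1 × 515 = 515
  Σ(formed) = 2439 kJ
ΔH = Σ(broken) − Σ(formed) = 2222 − 2439 = −217 kJ
For 4× the reaction as written: 4 × (−217) = −868 kJ

ΔH = −868 kJ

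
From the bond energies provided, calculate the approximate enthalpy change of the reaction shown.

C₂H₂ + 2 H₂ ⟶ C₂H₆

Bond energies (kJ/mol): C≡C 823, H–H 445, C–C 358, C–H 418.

Bonds broken (reactants):
  C≡C: 1 × 823 = 823
  C–H: 2 × 418 = 836
  H–H: 2 × 445 = 890
  Σ(broken) = 2549 kJ
Bonds formed (products):
  C–C: 1 × 358 = 358
  C–H: 6 × 418 = 2508
  Σ(formed) = 2866 kJ
ΔH = Σ(broken) − Σ(formed) = 2549 − 2866 = −317 kJ

ΔH ≈ −317 kJ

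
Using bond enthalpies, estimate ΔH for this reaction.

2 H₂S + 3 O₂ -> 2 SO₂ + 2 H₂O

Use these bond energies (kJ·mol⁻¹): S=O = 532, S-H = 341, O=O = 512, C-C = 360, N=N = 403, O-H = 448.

Bonds broken (reactants):
  O=O: 3 × 512 = 1536
  S-H: 4 × 341 = 1364
  Σ(broken) = 2900 kJ
Bonds formed (products):
  O-H: 4 × 448 = 1792
  S=O: 4 × 532 = 2128
  Σ(formed) = 3920 kJ
ΔH = Σ(broken) − Σ(formed) = 2900 − 3920 = −1020 kJ

ΔH ≈ −1020 kJ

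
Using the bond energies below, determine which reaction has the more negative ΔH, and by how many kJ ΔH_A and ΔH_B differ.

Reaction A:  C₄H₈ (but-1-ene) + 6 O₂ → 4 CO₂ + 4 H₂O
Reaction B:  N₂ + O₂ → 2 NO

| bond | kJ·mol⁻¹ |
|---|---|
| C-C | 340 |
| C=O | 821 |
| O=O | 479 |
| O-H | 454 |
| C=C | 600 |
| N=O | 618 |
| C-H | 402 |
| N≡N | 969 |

Reaction A:
  Bonds broken (reactants):
    C-C: 2 × 340 = 680
    C-H: 8 × 402 = 3216
    C=C: 1 × 600 = 600
    O=O: 6 × 479 = 2874
    Σ(broken) = 7370 kJ
  Bonds formed (products):
    C=O: 8 × 821 = 6568
    O-H: 8 × 454 = 3632
    Σ(formed) = 10200 kJ
  ΔH_A = 7370 − 10200 = −2830 kJ
Reaction B:
  Bonds broken (reactants):
    N≡N: 1 × 969 = 969
    O=O: 1 × 479 = 479
    Σ(broken) = 1448 kJ
  Bonds formed (products):
    N=O: 2 × 618 = 1236
    Σ(formed) = 1236 kJ
  ΔH_B = 1448 − 1236 = +212 kJ
ΔH_A − ΔH_B = −3042 kJ, so reaction A has the more negative ΔH; |ΔH_A − ΔH_B| = 3042 kJ.

Reaction A, by 3042 kJ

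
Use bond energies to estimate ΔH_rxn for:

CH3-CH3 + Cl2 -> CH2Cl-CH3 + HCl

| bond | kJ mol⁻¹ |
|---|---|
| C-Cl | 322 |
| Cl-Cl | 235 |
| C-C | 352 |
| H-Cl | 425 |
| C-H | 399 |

ΔH ≈ −113 kJ

Bonds broken (reactants):
  C-C: 1 × 352 = 352
  C-H: 6 × 399 = 2394
  Cl-Cl: 1 × 235 = 235
  Σ(broken) = 2981 kJ
Bonds formed (products):
  C-C: 1 × 352 = 352
  C-Cl: 1 × 322 = 322
  C-H: 5 × 399 = 1995
  H-Cl: 1 × 425 = 425
  Σ(formed) = 3094 kJ
ΔH = Σ(broken) − Σ(formed) = 2981 − 3094 = −113 kJ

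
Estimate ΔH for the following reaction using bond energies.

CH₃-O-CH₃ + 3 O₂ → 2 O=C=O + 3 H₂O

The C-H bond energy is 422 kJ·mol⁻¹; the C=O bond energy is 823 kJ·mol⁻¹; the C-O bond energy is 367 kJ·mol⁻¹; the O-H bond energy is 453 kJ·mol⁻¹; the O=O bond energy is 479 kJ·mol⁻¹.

Bonds broken (reactants):
  C-H: 6 × 422 = 2532
  C-O: 2 × 367 = 734
  O=O: 3 × 479 = 1437
  Σ(broken) = 4703 kJ
Bonds formed (products):
  C=O: 4 × 823 = 3292
  O-H: 6 × 453 = 2718
  Σ(formed) = 6010 kJ
ΔH = Σ(broken) − Σ(formed) = 4703 − 6010 = −1307 kJ

ΔH ≈ −1307 kJ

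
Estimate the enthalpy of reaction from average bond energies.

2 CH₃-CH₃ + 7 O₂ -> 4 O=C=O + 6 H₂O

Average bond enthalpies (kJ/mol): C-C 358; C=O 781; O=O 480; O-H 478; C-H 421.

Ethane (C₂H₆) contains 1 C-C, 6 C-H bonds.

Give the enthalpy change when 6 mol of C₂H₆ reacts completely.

ΔH = −8568 kJ

Bonds broken (reactants):
  C-C: 2 × 358 = 716
  C-H: 12 × 421 = 5052
  O=O: 7 × 480 = 3360
  Σ(broken) = 9128 kJ
Bonds formed (products):
  C=O: 8 × 781 = 6248
  O-H: 12 × 478 = 5736
  Σ(formed) = 11984 kJ
ΔH = Σ(broken) − Σ(formed) = 9128 − 11984 = −2856 kJ
For 3× the reaction as written: 3 × (−2856) = −8568 kJ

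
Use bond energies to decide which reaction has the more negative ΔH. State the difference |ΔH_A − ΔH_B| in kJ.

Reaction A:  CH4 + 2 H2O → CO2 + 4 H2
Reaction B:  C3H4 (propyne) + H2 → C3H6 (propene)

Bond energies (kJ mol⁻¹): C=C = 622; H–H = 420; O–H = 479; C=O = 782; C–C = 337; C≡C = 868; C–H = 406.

Reaction A:
  Bonds broken (reactants):
    C–H: 4 × 406 = 1624
    O–H: 4 × 479 = 1916
    Σ(broken) = 3540 kJ
  Bonds formed (products):
    C=O: 2 × 782 = 1564
    H–H: 4 × 420 = 1680
    Σ(formed) = 3244 kJ
  ΔH_A = 3540 − 3244 = +296 kJ
Reaction B:
  Bonds broken (reactants):
    C≡C: 1 × 868 = 868
    C–C: 1 × 337 = 337
    C–H: 4 × 406 = 1624
    H–H: 1 × 420 = 420
    Σ(broken) = 3249 kJ
  Bonds formed (products):
    C–C: 1 × 337 = 337
    C–H: 6 × 406 = 2436
    C=C: 1 × 622 = 622
    Σ(formed) = 3395 kJ
  ΔH_B = 3249 − 3395 = −146 kJ
ΔH_A − ΔH_B = +442 kJ, so reaction B has the more negative ΔH; |ΔH_A − ΔH_B| = 442 kJ.

Reaction B, by 442 kJ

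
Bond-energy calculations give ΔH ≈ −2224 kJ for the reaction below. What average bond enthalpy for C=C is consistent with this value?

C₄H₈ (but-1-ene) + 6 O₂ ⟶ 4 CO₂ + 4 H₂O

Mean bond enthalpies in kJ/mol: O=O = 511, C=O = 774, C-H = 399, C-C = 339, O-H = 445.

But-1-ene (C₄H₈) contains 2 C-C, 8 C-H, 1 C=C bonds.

D(C=C) ≈ 592 kJ/mol

Let D be the C=C bond energy.
Σ(broken) = 2×339 + 8×399 + 1×D + 6×511 = 6936 + D
Σ(formed) = 8×774 + 8×445 = 9752
ΔH = Σ(broken) − Σ(formed) = (6936 + D) − (9752) = −2816 + D
Setting this equal to −2224 kJ gives D = 592 kJ/mol.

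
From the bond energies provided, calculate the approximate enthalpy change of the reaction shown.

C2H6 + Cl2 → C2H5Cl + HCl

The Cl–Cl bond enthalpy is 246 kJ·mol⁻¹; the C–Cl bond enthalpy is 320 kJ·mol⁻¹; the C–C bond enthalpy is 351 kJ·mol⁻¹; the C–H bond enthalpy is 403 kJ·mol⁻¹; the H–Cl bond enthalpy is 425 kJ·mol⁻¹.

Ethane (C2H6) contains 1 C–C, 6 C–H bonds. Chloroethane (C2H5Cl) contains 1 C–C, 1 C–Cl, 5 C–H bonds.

Bonds broken (reactants):
  C–C: 1 × 351 = 351
  C–H: 6 × 403 = 2418
  Cl–Cl: 1 × 246 = 246
  Σ(broken) = 3015 kJ
Bonds formed (products):
  C–C: 1 × 351 = 351
  C–Cl: 1 × 320 = 320
  C–H: 5 × 403 = 2015
  H–Cl: 1 × 425 = 425
  Σ(formed) = 3111 kJ
ΔH = Σ(broken) − Σ(formed) = 3015 − 3111 = −96 kJ

ΔH ≈ −96 kJ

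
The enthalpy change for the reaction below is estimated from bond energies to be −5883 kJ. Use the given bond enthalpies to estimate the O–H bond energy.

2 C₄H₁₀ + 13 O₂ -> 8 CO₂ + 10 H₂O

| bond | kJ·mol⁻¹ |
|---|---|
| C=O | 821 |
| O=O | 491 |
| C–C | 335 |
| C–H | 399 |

D(O–H) ≈ 456 kJ/mol

Let D be the O–H bond energy.
Σ(broken) = 6×335 + 20×399 + 13×491 = 16373
Σ(formed) = 16×821 + 20×D = 13136 + 20D
ΔH = Σ(broken) − Σ(formed) = (16373) − (13136 + 20D) = +3237 − 20D
Setting this equal to −5883 kJ gives 20D = 9120, so D = 456 kJ/mol.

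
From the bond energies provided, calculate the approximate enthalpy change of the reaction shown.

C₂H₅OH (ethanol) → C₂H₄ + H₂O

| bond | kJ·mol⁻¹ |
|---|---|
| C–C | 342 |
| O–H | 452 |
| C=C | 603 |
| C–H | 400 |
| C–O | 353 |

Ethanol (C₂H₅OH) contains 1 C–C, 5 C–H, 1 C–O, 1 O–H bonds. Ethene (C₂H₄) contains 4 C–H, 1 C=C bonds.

Bonds broken (reactants):
  C–C: 1 × 342 = 342
  C–H: 5 × 400 = 2000
  C–O: 1 × 353 = 353
  O–H: 1 × 452 = 452
  Σ(broken) = 3147 kJ
Bonds formed (products):
  C–H: 4 × 400 = 1600
  C=C: 1 × 603 = 603
  O–H: 2 × 452 = 904
  Σ(formed) = 3107 kJ
ΔH = Σ(broken) − Σ(formed) = 3147 − 3107 = +40 kJ

ΔH ≈ +40 kJ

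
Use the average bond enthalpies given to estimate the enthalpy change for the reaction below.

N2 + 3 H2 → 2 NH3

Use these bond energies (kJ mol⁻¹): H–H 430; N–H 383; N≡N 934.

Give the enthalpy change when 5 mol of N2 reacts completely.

ΔH = −370 kJ

Bonds broken (reactants):
  H–H: 3 × 430 = 1290
  N≡N: 1 × 934 = 934
  Σ(broken) = 2224 kJ
Bonds formed (products):
  N–H: 6 × 383 = 2298
  Σ(formed) = 2298 kJ
ΔH = Σ(broken) − Σ(formed) = 2224 − 2298 = −74 kJ
For 5× the reaction as written: 5 × (−74) = −370 kJ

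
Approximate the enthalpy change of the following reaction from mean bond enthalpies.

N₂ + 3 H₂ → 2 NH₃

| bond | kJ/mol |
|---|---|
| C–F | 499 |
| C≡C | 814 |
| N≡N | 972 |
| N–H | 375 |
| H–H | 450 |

ΔH ≈ +72 kJ

Bonds broken (reactants):
  H–H: 3 × 450 = 1350
  N≡N: 1 × 972 = 972
  Σ(broken) = 2322 kJ
Bonds formed (products):
  N–H: 6 × 375 = 2250
  Σ(formed) = 2250 kJ
ΔH = Σ(broken) − Σ(formed) = 2322 − 2250 = +72 kJ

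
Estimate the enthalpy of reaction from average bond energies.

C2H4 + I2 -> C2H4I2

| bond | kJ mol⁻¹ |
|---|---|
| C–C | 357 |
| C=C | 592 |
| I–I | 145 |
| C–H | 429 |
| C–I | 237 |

ΔH ≈ −94 kJ

Bonds broken (reactants):
  C–H: 4 × 429 = 1716
  C=C: 1 × 592 = 592
  I–I: 1 × 145 = 145
  Σ(broken) = 2453 kJ
Bonds formed (products):
  C–C: 1 × 357 = 357
  C–H: 4 × 429 = 1716
  C–I: 2 × 237 = 474
  Σ(formed) = 2547 kJ
ΔH = Σ(broken) − Σ(formed) = 2453 − 2547 = −94 kJ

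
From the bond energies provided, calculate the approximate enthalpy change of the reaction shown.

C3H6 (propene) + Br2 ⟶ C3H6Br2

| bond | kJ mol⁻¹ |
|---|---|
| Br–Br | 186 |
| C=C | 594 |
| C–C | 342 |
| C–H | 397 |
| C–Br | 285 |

Bonds broken (reactants):
  Br–Br: 1 × 186 = 186
  C–C: 1 × 342 = 342
  C–H: 6 × 397 = 2382
  C=C: 1 × 594 = 594
  Σ(broken) = 3504 kJ
Bonds formed (products):
  C–Br: 2 × 285 = 570
  C–C: 2 × 342 = 684
  C–H: 6 × 397 = 2382
  Σ(formed) = 3636 kJ
ΔH = Σ(broken) − Σ(formed) = 3504 − 3636 = −132 kJ

ΔH ≈ −132 kJ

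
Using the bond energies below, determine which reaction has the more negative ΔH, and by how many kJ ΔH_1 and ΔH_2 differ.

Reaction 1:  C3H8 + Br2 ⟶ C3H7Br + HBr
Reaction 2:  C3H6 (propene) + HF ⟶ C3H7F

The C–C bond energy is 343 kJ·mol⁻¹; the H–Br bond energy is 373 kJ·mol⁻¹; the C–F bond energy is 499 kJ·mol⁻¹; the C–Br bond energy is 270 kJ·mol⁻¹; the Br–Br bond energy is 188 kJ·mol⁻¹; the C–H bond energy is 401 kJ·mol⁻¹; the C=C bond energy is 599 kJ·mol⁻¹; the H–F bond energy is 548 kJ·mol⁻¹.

Reaction 1:
  Bonds broken (reactants):
    Br–Br: 1 × 188 = 188
    C–C: 2 × 343 = 686
    C–H: 8 × 401 = 3208
    Σ(broken) = 4082 kJ
  Bonds formed (products):
    C–Br: 1 × 270 = 270
    C–C: 2 × 343 = 686
    C–H: 7 × 401 = 2807
    H–Br: 1 × 373 = 373
    Σ(formed) = 4136 kJ
  ΔH_1 = 4082 − 4136 = −54 kJ
Reaction 2:
  Bonds broken (reactants):
    C–C: 1 × 343 = 343
    C–H: 6 × 401 = 2406
    C=C: 1 × 599 = 599
    H–F: 1 × 548 = 548
    Σ(broken) = 3896 kJ
  Bonds formed (products):
    C–C: 2 × 343 = 686
    C–F: 1 × 499 = 499
    C–H: 7 × 401 = 2807
    Σ(formed) = 3992 kJ
  ΔH_2 = 3896 − 3992 = −96 kJ
ΔH_1 − ΔH_2 = +42 kJ, so reaction 2 has the more negative ΔH; |ΔH_1 − ΔH_2| = 42 kJ.

Reaction 2, by 42 kJ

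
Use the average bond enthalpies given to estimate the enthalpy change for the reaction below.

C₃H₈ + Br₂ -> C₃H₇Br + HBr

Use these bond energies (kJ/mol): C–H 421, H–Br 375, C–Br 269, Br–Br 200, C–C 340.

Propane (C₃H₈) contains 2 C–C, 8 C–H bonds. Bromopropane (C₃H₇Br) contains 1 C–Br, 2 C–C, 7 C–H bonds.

Bonds broken (reactants):
  Br–Br: 1 × 200 = 200
  C–C: 2 × 340 = 680
  C–H: 8 × 421 = 3368
  Σ(broken) = 4248 kJ
Bonds formed (products):
  C–Br: 1 × 269 = 269
  C–C: 2 × 340 = 680
  C–H: 7 × 421 = 2947
  H–Br: 1 × 375 = 375
  Σ(formed) = 4271 kJ
ΔH = Σ(broken) − Σ(formed) = 4248 − 4271 = −23 kJ

ΔH ≈ −23 kJ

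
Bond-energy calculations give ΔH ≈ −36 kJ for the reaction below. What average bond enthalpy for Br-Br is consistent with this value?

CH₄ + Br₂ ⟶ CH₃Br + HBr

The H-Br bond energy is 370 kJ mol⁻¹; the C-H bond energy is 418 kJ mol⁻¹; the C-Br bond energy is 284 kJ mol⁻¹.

D(Br-Br) ≈ 200 kJ/mol

Let D be the Br-Br bond energy.
Σ(broken) = 1×D + 4×418 = 1672 + D
Σ(formed) = 1×284 + 3×418 + 1×370 = 1908
ΔH = Σ(broken) − Σ(formed) = (1672 + D) − (1908) = −236 + D
Setting this equal to −36 kJ gives D = 200 kJ/mol.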